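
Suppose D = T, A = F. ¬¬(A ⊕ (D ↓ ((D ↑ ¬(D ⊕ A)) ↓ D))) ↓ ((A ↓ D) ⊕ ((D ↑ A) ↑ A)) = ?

D ⊕ A = T ⊕ F = T
¬(D ⊕ A) = ¬T = F
D ↑ ¬(D ⊕ A) = T ↑ F = T
(D ↑ ¬(D ⊕ A)) ↓ D = T ↓ T = F
D ↓ ((D ↑ ¬(D ⊕ A)) ↓ D) = T ↓ F = F
A ⊕ (D ↓ ((D ↑ ¬(D ⊕ A)) ↓ D)) = F ⊕ F = F
¬(A ⊕ (D ↓ ((D ↑ ¬(D ⊕ A)) ↓ D))) = ¬F = T
¬¬(A ⊕ (D ↓ ((D ↑ ¬(D ⊕ A)) ↓ D))) = ¬T = F
A ↓ D = F ↓ T = F
D ↑ A = T ↑ F = T
(D ↑ A) ↑ A = T ↑ F = T
(A ↓ D) ⊕ ((D ↑ A) ↑ A) = F ⊕ T = T
¬¬(A ⊕ (D ↓ ((D ↑ ¬(D ⊕ A)) ↓ D))) ↓ ((A ↓ D) ⊕ ((D ↑ A) ↑ A)) = F ↓ T = F

F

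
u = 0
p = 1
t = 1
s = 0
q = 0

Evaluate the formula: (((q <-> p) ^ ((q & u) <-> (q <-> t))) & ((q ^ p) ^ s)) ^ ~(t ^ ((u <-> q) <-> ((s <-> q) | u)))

Substituting u=0, p=1, t=1, s=0, q=0:
q <-> p = 0 <-> 1 = 0
q & u = 0 & 0 = 0
q <-> t = 0 <-> 1 = 0
(q & u) <-> (q <-> t) = 0 <-> 0 = 1
(q <-> p) ^ ((q & u) <-> (q <-> t)) = 0 ^ 1 = 1
q ^ p = 0 ^ 1 = 1
(q ^ p) ^ s = 1 ^ 0 = 1
((q <-> p) ^ ((q & u) <-> (q <-> t))) & ((q ^ p) ^ s) = 1 & 1 = 1
u <-> q = 0 <-> 0 = 1
s <-> q = 0 <-> 0 = 1
(s <-> q) | u = 1 | 0 = 1
(u <-> q) <-> ((s <-> q) | u) = 1 <-> 1 = 1
t ^ ((u <-> q) <-> ((s <-> q) | u)) = 1 ^ 1 = 0
~(t ^ ((u <-> q) <-> ((s <-> q) | u))) = ~0 = 1
(((q <-> p) ^ ((q & u) <-> (q <-> t))) & ((q ^ p) ^ s)) ^ ~(t ^ ((u <-> q) <-> ((s <-> q) | u))) = 1 ^ 1 = 0

0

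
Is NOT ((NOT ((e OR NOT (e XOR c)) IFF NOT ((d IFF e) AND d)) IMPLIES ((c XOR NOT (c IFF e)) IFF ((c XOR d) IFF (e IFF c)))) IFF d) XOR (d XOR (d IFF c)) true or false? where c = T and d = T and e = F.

T

e XOR c = F XOR T = T
NOT (e XOR c) = NOT T = F
e OR NOT (e XOR c) = F OR F = F
d IFF e = T IFF F = F
(d IFF e) AND d = F AND T = F
NOT ((d IFF e) AND d) = NOT F = T
(e OR NOT (e XOR c)) IFF NOT ((d IFF e) AND d) = F IFF T = F
NOT ((e OR NOT (e XOR c)) IFF NOT ((d IFF e) AND d)) = NOT F = T
c IFF e = T IFF F = F
NOT (c IFF e) = NOT F = T
c XOR NOT (c IFF e) = T XOR T = F
c XOR d = T XOR T = F
e IFF c = F IFF T = F
(c XOR d) IFF (e IFF c) = F IFF F = T
(c XOR NOT (c IFF e)) IFF ((c XOR d) IFF (e IFF c)) = F IFF T = F
NOT ((e OR NOT (e XOR c)) IFF NOT ((d IFF e) AND d)) IMPLIES ((c XOR NOT (c IFF e)) IFF ((c XOR d) IFF (e IFF c))) = T IMPLIES F = F
(NOT ((e OR NOT (e XOR c)) IFF NOT ((d IFF e) AND d)) IMPLIES ((c XOR NOT (c IFF e)) IFF ((c XOR d) IFF (e IFF c)))) IFF d = F IFF T = F
NOT ((NOT ((e OR NOT (e XOR c)) IFF NOT ((d IFF e) AND d)) IMPLIES ((c XOR NOT (c IFF e)) IFF ((c XOR d) IFF (e IFF c)))) IFF d) = NOT F = T
d IFF c = T IFF T = T
d XOR (d IFF c) = T XOR T = F
NOT ((NOT ((e OR NOT (e XOR c)) IFF NOT ((d IFF e) AND d)) IMPLIES ((c XOR NOT (c IFF e)) IFF ((c XOR d) IFF (e IFF c)))) IFF d) XOR (d XOR (d IFF c)) = T XOR F = T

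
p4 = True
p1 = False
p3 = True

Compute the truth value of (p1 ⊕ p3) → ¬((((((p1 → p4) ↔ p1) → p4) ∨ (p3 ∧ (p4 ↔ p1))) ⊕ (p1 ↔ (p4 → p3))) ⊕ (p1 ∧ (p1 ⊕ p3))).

False

Substituting p4=True, p1=False, p3=True:
p1 ⊕ p3 = False ⊕ True = True
p1 → p4 = False → True = True
(p1 → p4) ↔ p1 = True ↔ False = False
((p1 → p4) ↔ p1) → p4 = False → True = True
p4 ↔ p1 = True ↔ False = False
p3 ∧ (p4 ↔ p1) = True ∧ False = False
(((p1 → p4) ↔ p1) → p4) ∨ (p3 ∧ (p4 ↔ p1)) = True ∨ False = True
p4 → p3 = True → True = True
p1 ↔ (p4 → p3) = False ↔ True = False
((((p1 → p4) ↔ p1) → p4) ∨ (p3 ∧ (p4 ↔ p1))) ⊕ (p1 ↔ (p4 → p3)) = True ⊕ False = True
p1 ⊕ p3 = False ⊕ True = True
p1 ∧ (p1 ⊕ p3) = False ∧ True = False
(((((p1 → p4) ↔ p1) → p4) ∨ (p3 ∧ (p4 ↔ p1))) ⊕ (p1 ↔ (p4 → p3))) ⊕ (p1 ∧ (p1 ⊕ p3)) = True ⊕ False = True
¬((((((p1 → p4) ↔ p1) → p4) ∨ (p3 ∧ (p4 ↔ p1))) ⊕ (p1 ↔ (p4 → p3))) ⊕ (p1 ∧ (p1 ⊕ p3))) = ¬True = False
(p1 ⊕ p3) → ¬((((((p1 → p4) ↔ p1) → p4) ∨ (p3 ∧ (p4 ↔ p1))) ⊕ (p1 ↔ (p4 → p3))) ⊕ (p1 ∧ (p1 ⊕ p3))) = True → False = False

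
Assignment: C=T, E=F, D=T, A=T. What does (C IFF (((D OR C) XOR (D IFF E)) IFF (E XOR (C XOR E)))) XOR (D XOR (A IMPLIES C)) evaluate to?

T

D OR C = T OR T = T
D IFF E = T IFF F = F
(D OR C) XOR (D IFF E) = T XOR F = T
C XOR E = T XOR F = T
E XOR (C XOR E) = F XOR T = T
((D OR C) XOR (D IFF E)) IFF (E XOR (C XOR E)) = T IFF T = T
C IFF (((D OR C) XOR (D IFF E)) IFF (E XOR (C XOR E))) = T IFF T = T
A IMPLIES C = T IMPLIES T = T
D XOR (A IMPLIES C) = T XOR T = F
(C IFF (((D OR C) XOR (D IFF E)) IFF (E XOR (C XOR E)))) XOR (D XOR (A IMPLIES C)) = T XOR F = T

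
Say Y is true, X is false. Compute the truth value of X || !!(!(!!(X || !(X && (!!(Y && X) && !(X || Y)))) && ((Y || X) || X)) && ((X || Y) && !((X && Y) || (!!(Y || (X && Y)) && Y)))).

Y && X = 1 && 0 = 0
!(Y && X) = !0 = 1
!!(Y && X) = !1 = 0
X || Y = 0 || 1 = 1
!(X || Y) = !1 = 0
!!(Y && X) && !(X || Y) = 0 && 0 = 0
X && (!!(Y && X) && !(X || Y)) = 0 && 0 = 0
!(X && (!!(Y && X) && !(X || Y))) = !0 = 1
X || !(X && (!!(Y && X) && !(X || Y))) = 0 || 1 = 1
!(X || !(X && (!!(Y && X) && !(X || Y)))) = !1 = 0
!!(X || !(X && (!!(Y && X) && !(X || Y)))) = !0 = 1
Y || X = 1 || 0 = 1
(Y || X) || X = 1 || 0 = 1
!!(X || !(X && (!!(Y && X) && !(X || Y)))) && ((Y || X) || X) = 1 && 1 = 1
!(!!(X || !(X && (!!(Y && X) && !(X || Y)))) && ((Y || X) || X)) = !1 = 0
X || Y = 0 || 1 = 1
X && Y = 0 && 1 = 0
X && Y = 0 && 1 = 0
Y || (X && Y) = 1 || 0 = 1
!(Y || (X && Y)) = !1 = 0
!!(Y || (X && Y)) = !0 = 1
!!(Y || (X && Y)) && Y = 1 && 1 = 1
(X && Y) || (!!(Y || (X && Y)) && Y) = 0 || 1 = 1
!((X && Y) || (!!(Y || (X && Y)) && Y)) = !1 = 0
(X || Y) && !((X && Y) || (!!(Y || (X && Y)) && Y)) = 1 && 0 = 0
!(!!(X || !(X && (!!(Y && X) && !(X || Y)))) && ((Y || X) || X)) && ((X || Y) && !((X && Y) || (!!(Y || (X && Y)) && Y))) = 0 && 0 = 0
!(!(!!(X || !(X && (!!(Y && X) && !(X || Y)))) && ((Y || X) || X)) && ((X || Y) && !((X && Y) || (!!(Y || (X && Y)) && Y)))) = !0 = 1
!!(!(!!(X || !(X && (!!(Y && X) && !(X || Y)))) && ((Y || X) || X)) && ((X || Y) && !((X && Y) || (!!(Y || (X && Y)) && Y)))) = !1 = 0
X || !!(!(!!(X || !(X && (!!(Y && X) && !(X || Y)))) && ((Y || X) || X)) && ((X || Y) && !((X && Y) || (!!(Y || (X && Y)) && Y)))) = 0 || 0 = 0

0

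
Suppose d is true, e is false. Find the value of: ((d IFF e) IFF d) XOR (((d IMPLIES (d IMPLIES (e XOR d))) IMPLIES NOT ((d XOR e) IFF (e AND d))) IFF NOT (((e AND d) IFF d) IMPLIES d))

F

Substituting d=T, e=F:
d IFF e = T IFF F = F
(d IFF e) IFF d = F IFF T = F
e XOR d = F XOR T = T
d IMPLIES (e XOR d) = T IMPLIES T = T
d IMPLIES (d IMPLIES (e XOR d)) = T IMPLIES T = T
d XOR e = T XOR F = T
e AND d = F AND T = F
(d XOR e) IFF (e AND d) = T IFF F = F
NOT ((d XOR e) IFF (e AND d)) = NOT F = T
(d IMPLIES (d IMPLIES (e XOR d))) IMPLIES NOT ((d XOR e) IFF (e AND d)) = T IMPLIES T = T
e AND d = F AND T = F
(e AND d) IFF d = F IFF T = F
((e AND d) IFF d) IMPLIES d = F IMPLIES T = T
NOT (((e AND d) IFF d) IMPLIES d) = NOT T = F
((d IMPLIES (d IMPLIES (e XOR d))) IMPLIES NOT ((d XOR e) IFF (e AND d))) IFF NOT (((e AND d) IFF d) IMPLIES d) = T IFF F = F
((d IFF e) IFF d) XOR (((d IMPLIES (d IMPLIES (e XOR d))) IMPLIES NOT ((d XOR e) IFF (e AND d))) IFF NOT (((e AND d) IFF d) IMPLIES d)) = F XOR F = F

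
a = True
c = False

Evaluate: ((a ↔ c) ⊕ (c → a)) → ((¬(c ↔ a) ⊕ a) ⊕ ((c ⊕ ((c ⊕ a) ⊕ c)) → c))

Substituting a=True, c=False:
a ↔ c = True ↔ False = False
c → a = False → True = True
(a ↔ c) ⊕ (c → a) = False ⊕ True = True
c ↔ a = False ↔ True = False
¬(c ↔ a) = ¬False = True
¬(c ↔ a) ⊕ a = True ⊕ True = False
c ⊕ a = False ⊕ True = True
(c ⊕ a) ⊕ c = True ⊕ False = True
c ⊕ ((c ⊕ a) ⊕ c) = False ⊕ True = True
(c ⊕ ((c ⊕ a) ⊕ c)) → c = True → False = False
(¬(c ↔ a) ⊕ a) ⊕ ((c ⊕ ((c ⊕ a) ⊕ c)) → c) = False ⊕ False = False
((a ↔ c) ⊕ (c → a)) → ((¬(c ↔ a) ⊕ a) ⊕ ((c ⊕ ((c ⊕ a) ⊕ c)) → c)) = True → False = False

False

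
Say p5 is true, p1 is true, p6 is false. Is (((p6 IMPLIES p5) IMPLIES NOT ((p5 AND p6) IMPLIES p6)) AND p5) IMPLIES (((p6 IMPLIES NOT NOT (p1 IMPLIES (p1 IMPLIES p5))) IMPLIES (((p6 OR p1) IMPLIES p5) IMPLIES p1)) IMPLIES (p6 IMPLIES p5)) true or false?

Substituting p5=T, p1=T, p6=F:
p6 IMPLIES p5 = F IMPLIES T = T
p5 AND p6 = T AND F = F
(p5 AND p6) IMPLIES p6 = F IMPLIES F = T
NOT ((p5 AND p6) IMPLIES p6) = NOT T = F
(p6 IMPLIES p5) IMPLIES NOT ((p5 AND p6) IMPLIES p6) = T IMPLIES F = F
((p6 IMPLIES p5) IMPLIES NOT ((p5 AND p6) IMPLIES p6)) AND p5 = F AND T = F
p1 IMPLIES p5 = T IMPLIES T = T
p1 IMPLIES (p1 IMPLIES p5) = T IMPLIES T = T
NOT (p1 IMPLIES (p1 IMPLIES p5)) = NOT T = F
NOT NOT (p1 IMPLIES (p1 IMPLIES p5)) = NOT F = T
p6 IMPLIES NOT NOT (p1 IMPLIES (p1 IMPLIES p5)) = F IMPLIES T = T
p6 OR p1 = F OR T = T
(p6 OR p1) IMPLIES p5 = T IMPLIES T = T
((p6 OR p1) IMPLIES p5) IMPLIES p1 = T IMPLIES T = T
(p6 IMPLIES NOT NOT (p1 IMPLIES (p1 IMPLIES p5))) IMPLIES (((p6 OR p1) IMPLIES p5) IMPLIES p1) = T IMPLIES T = T
p6 IMPLIES p5 = F IMPLIES T = T
((p6 IMPLIES NOT NOT (p1 IMPLIES (p1 IMPLIES p5))) IMPLIES (((p6 OR p1) IMPLIES p5) IMPLIES p1)) IMPLIES (p6 IMPLIES p5) = T IMPLIES T = T
(((p6 IMPLIES p5) IMPLIES NOT ((p5 AND p6) IMPLIES p6)) AND p5) IMPLIES (((p6 IMPLIES NOT NOT (p1 IMPLIES (p1 IMPLIES p5))) IMPLIES (((p6 OR p1) IMPLIES p5) IMPLIES p1)) IMPLIES (p6 IMPLIES p5)) = F IMPLIES T = T

T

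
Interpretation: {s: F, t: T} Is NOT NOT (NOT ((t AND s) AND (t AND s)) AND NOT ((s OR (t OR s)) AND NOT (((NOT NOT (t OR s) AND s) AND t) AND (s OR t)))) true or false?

F

t AND s = T AND F = F
t AND s = T AND F = F
(t AND s) AND (t AND s) = F AND F = F
NOT ((t AND s) AND (t AND s)) = NOT F = T
t OR s = T OR F = T
s OR (t OR s) = F OR T = T
t OR s = T OR F = T
NOT (t OR s) = NOT T = F
NOT NOT (t OR s) = NOT F = T
NOT NOT (t OR s) AND s = T AND F = F
(NOT NOT (t OR s) AND s) AND t = F AND T = F
s OR t = F OR T = T
((NOT NOT (t OR s) AND s) AND t) AND (s OR t) = F AND T = F
NOT (((NOT NOT (t OR s) AND s) AND t) AND (s OR t)) = NOT F = T
(s OR (t OR s)) AND NOT (((NOT NOT (t OR s) AND s) AND t) AND (s OR t)) = T AND T = T
NOT ((s OR (t OR s)) AND NOT (((NOT NOT (t OR s) AND s) AND t) AND (s OR t))) = NOT T = F
NOT ((t AND s) AND (t AND s)) AND NOT ((s OR (t OR s)) AND NOT (((NOT NOT (t OR s) AND s) AND t) AND (s OR t))) = T AND F = F
NOT (NOT ((t AND s) AND (t AND s)) AND NOT ((s OR (t OR s)) AND NOT (((NOT NOT (t OR s) AND s) AND t) AND (s OR t)))) = NOT F = T
NOT NOT (NOT ((t AND s) AND (t AND s)) AND NOT ((s OR (t OR s)) AND NOT (((NOT NOT (t OR s) AND s) AND t) AND (s OR t)))) = NOT T = F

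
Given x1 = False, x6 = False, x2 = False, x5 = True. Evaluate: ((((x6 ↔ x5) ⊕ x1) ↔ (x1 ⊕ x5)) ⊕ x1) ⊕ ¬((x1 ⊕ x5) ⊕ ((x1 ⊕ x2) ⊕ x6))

False

x6 ↔ x5 = False ↔ True = False
(x6 ↔ x5) ⊕ x1 = False ⊕ False = False
x1 ⊕ x5 = False ⊕ True = True
((x6 ↔ x5) ⊕ x1) ↔ (x1 ⊕ x5) = False ↔ True = False
(((x6 ↔ x5) ⊕ x1) ↔ (x1 ⊕ x5)) ⊕ x1 = False ⊕ False = False
x1 ⊕ x5 = False ⊕ True = True
x1 ⊕ x2 = False ⊕ False = False
(x1 ⊕ x2) ⊕ x6 = False ⊕ False = False
(x1 ⊕ x5) ⊕ ((x1 ⊕ x2) ⊕ x6) = True ⊕ False = True
¬((x1 ⊕ x5) ⊕ ((x1 ⊕ x2) ⊕ x6)) = ¬True = False
((((x6 ↔ x5) ⊕ x1) ↔ (x1 ⊕ x5)) ⊕ x1) ⊕ ¬((x1 ⊕ x5) ⊕ ((x1 ⊕ x2) ⊕ x6)) = False ⊕ False = False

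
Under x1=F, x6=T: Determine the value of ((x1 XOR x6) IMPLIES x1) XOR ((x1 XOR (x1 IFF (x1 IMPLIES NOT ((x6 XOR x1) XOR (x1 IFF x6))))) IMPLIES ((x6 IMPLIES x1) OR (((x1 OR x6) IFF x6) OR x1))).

x1 XOR x6 = F XOR T = T
(x1 XOR x6) IMPLIES x1 = T IMPLIES F = F
x6 XOR x1 = T XOR F = T
x1 IFF x6 = F IFF T = F
(x6 XOR x1) XOR (x1 IFF x6) = T XOR F = T
NOT ((x6 XOR x1) XOR (x1 IFF x6)) = NOT T = F
x1 IMPLIES NOT ((x6 XOR x1) XOR (x1 IFF x6)) = F IMPLIES F = T
x1 IFF (x1 IMPLIES NOT ((x6 XOR x1) XOR (x1 IFF x6))) = F IFF T = F
x1 XOR (x1 IFF (x1 IMPLIES NOT ((x6 XOR x1) XOR (x1 IFF x6)))) = F XOR F = F
x6 IMPLIES x1 = T IMPLIES F = F
x1 OR x6 = F OR T = T
(x1 OR x6) IFF x6 = T IFF T = T
((x1 OR x6) IFF x6) OR x1 = T OR F = T
(x6 IMPLIES x1) OR (((x1 OR x6) IFF x6) OR x1) = F OR T = T
(x1 XOR (x1 IFF (x1 IMPLIES NOT ((x6 XOR x1) XOR (x1 IFF x6))))) IMPLIES ((x6 IMPLIES x1) OR (((x1 OR x6) IFF x6) OR x1)) = F IMPLIES T = T
((x1 XOR x6) IMPLIES x1) XOR ((x1 XOR (x1 IFF (x1 IMPLIES NOT ((x6 XOR x1) XOR (x1 IFF x6))))) IMPLIES ((x6 IMPLIES x1) OR (((x1 OR x6) IFF x6) OR x1))) = F XOR T = T

T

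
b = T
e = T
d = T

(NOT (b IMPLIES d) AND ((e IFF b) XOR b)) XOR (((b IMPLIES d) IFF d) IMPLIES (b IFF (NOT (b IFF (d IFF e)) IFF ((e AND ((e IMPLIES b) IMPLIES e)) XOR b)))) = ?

T

b IMPLIES d = T IMPLIES T = T
NOT (b IMPLIES d) = NOT T = F
e IFF b = T IFF T = T
(e IFF b) XOR b = T XOR T = F
NOT (b IMPLIES d) AND ((e IFF b) XOR b) = F AND F = F
b IMPLIES d = T IMPLIES T = T
(b IMPLIES d) IFF d = T IFF T = T
d IFF e = T IFF T = T
b IFF (d IFF e) = T IFF T = T
NOT (b IFF (d IFF e)) = NOT T = F
e IMPLIES b = T IMPLIES T = T
(e IMPLIES b) IMPLIES e = T IMPLIES T = T
e AND ((e IMPLIES b) IMPLIES e) = T AND T = T
(e AND ((e IMPLIES b) IMPLIES e)) XOR b = T XOR T = F
NOT (b IFF (d IFF e)) IFF ((e AND ((e IMPLIES b) IMPLIES e)) XOR b) = F IFF F = T
b IFF (NOT (b IFF (d IFF e)) IFF ((e AND ((e IMPLIES b) IMPLIES e)) XOR b)) = T IFF T = T
((b IMPLIES d) IFF d) IMPLIES (b IFF (NOT (b IFF (d IFF e)) IFF ((e AND ((e IMPLIES b) IMPLIES e)) XOR b))) = T IMPLIES T = T
(NOT (b IMPLIES d) AND ((e IFF b) XOR b)) XOR (((b IMPLIES d) IFF d) IMPLIES (b IFF (NOT (b IFF (d IFF e)) IFF ((e AND ((e IMPLIES b) IMPLIES e)) XOR b)))) = F XOR T = T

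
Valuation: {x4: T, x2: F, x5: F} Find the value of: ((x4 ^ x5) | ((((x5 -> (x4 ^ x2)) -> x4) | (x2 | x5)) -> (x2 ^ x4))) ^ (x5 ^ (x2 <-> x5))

x4 ^ x5 = T ^ F = T
x4 ^ x2 = T ^ F = T
x5 -> (x4 ^ x2) = F -> T = T
(x5 -> (x4 ^ x2)) -> x4 = T -> T = T
x2 | x5 = F | F = F
((x5 -> (x4 ^ x2)) -> x4) | (x2 | x5) = T | F = T
x2 ^ x4 = F ^ T = T
(((x5 -> (x4 ^ x2)) -> x4) | (x2 | x5)) -> (x2 ^ x4) = T -> T = T
(x4 ^ x5) | ((((x5 -> (x4 ^ x2)) -> x4) | (x2 | x5)) -> (x2 ^ x4)) = T | T = T
x2 <-> x5 = F <-> F = T
x5 ^ (x2 <-> x5) = F ^ T = T
((x4 ^ x5) | ((((x5 -> (x4 ^ x2)) -> x4) | (x2 | x5)) -> (x2 ^ x4))) ^ (x5 ^ (x2 <-> x5)) = T ^ T = F

F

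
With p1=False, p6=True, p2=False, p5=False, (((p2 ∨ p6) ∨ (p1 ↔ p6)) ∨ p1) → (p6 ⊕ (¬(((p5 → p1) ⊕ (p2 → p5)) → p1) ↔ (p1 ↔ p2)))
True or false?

True

Substituting p1=False, p6=True, p2=False, p5=False:
p2 ∨ p6 = False ∨ True = True
p1 ↔ p6 = False ↔ True = False
(p2 ∨ p6) ∨ (p1 ↔ p6) = True ∨ False = True
((p2 ∨ p6) ∨ (p1 ↔ p6)) ∨ p1 = True ∨ False = True
p5 → p1 = False → False = True
p2 → p5 = False → False = True
(p5 → p1) ⊕ (p2 → p5) = True ⊕ True = False
((p5 → p1) ⊕ (p2 → p5)) → p1 = False → False = True
¬(((p5 → p1) ⊕ (p2 → p5)) → p1) = ¬True = False
p1 ↔ p2 = False ↔ False = True
¬(((p5 → p1) ⊕ (p2 → p5)) → p1) ↔ (p1 ↔ p2) = False ↔ True = False
p6 ⊕ (¬(((p5 → p1) ⊕ (p2 → p5)) → p1) ↔ (p1 ↔ p2)) = True ⊕ False = True
(((p2 ∨ p6) ∨ (p1 ↔ p6)) ∨ p1) → (p6 ⊕ (¬(((p5 → p1) ⊕ (p2 → p5)) → p1) ↔ (p1 ↔ p2))) = True → True = True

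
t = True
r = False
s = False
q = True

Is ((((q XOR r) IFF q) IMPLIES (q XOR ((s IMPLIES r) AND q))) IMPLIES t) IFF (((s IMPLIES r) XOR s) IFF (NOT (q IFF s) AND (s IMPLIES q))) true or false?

q XOR r = True XOR False = True
(q XOR r) IFF q = True IFF True = True
s IMPLIES r = False IMPLIES False = True
(s IMPLIES r) AND q = True AND True = True
q XOR ((s IMPLIES r) AND q) = True XOR True = False
((q XOR r) IFF q) IMPLIES (q XOR ((s IMPLIES r) AND q)) = True IMPLIES False = False
(((q XOR r) IFF q) IMPLIES (q XOR ((s IMPLIES r) AND q))) IMPLIES t = False IMPLIES True = True
s IMPLIES r = False IMPLIES False = True
(s IMPLIES r) XOR s = True XOR False = True
q IFF s = True IFF False = False
NOT (q IFF s) = NOT False = True
s IMPLIES q = False IMPLIES True = True
NOT (q IFF s) AND (s IMPLIES q) = True AND True = True
((s IMPLIES r) XOR s) IFF (NOT (q IFF s) AND (s IMPLIES q)) = True IFF True = True
((((q XOR r) IFF q) IMPLIES (q XOR ((s IMPLIES r) AND q))) IMPLIES t) IFF (((s IMPLIES r) XOR s) IFF (NOT (q IFF s) AND (s IMPLIES q))) = True IFF True = True

True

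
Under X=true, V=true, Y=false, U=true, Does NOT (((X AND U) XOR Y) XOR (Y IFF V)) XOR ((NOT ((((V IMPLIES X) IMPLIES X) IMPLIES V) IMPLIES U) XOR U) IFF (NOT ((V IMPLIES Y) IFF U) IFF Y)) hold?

Substituting X=true, V=true, Y=false, U=true:
X AND U = true AND true = true
(X AND U) XOR Y = true XOR false = true
Y IFF V = false IFF true = false
((X AND U) XOR Y) XOR (Y IFF V) = true XOR false = true
NOT (((X AND U) XOR Y) XOR (Y IFF V)) = NOT true = false
V IMPLIES X = true IMPLIES true = true
(V IMPLIES X) IMPLIES X = true IMPLIES true = true
((V IMPLIES X) IMPLIES X) IMPLIES V = true IMPLIES true = true
(((V IMPLIES X) IMPLIES X) IMPLIES V) IMPLIES U = true IMPLIES true = true
NOT ((((V IMPLIES X) IMPLIES X) IMPLIES V) IMPLIES U) = NOT true = false
NOT ((((V IMPLIES X) IMPLIES X) IMPLIES V) IMPLIES U) XOR U = false XOR true = true
V IMPLIES Y = true IMPLIES false = false
(V IMPLIES Y) IFF U = false IFF true = false
NOT ((V IMPLIES Y) IFF U) = NOT false = true
NOT ((V IMPLIES Y) IFF U) IFF Y = true IFF false = false
(NOT ((((V IMPLIES X) IMPLIES X) IMPLIES V) IMPLIES U) XOR U) IFF (NOT ((V IMPLIES Y) IFF U) IFF Y) = true IFF false = false
NOT (((X AND U) XOR Y) XOR (Y IFF V)) XOR ((NOT ((((V IMPLIES X) IMPLIES X) IMPLIES V) IMPLIES U) XOR U) IFF (NOT ((V IMPLIES Y) IFF U) IFF Y)) = false XOR false = false

false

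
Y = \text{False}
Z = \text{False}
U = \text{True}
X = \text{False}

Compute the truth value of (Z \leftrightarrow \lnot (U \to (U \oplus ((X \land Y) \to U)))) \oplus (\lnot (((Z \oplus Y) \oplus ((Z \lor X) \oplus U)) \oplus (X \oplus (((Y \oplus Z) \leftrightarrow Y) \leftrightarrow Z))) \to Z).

X \land Y = \text{False} \land \text{False} = \text{False}
(X \land Y) \to U = \text{False} \to \text{True} = \text{True}
U \oplus ((X \land Y) \to U) = \text{True} \oplus \text{True} = \text{False}
U \to (U \oplus ((X \land Y) \to U)) = \text{True} \to \text{False} = \text{False}
\lnot (U \to (U \oplus ((X \land Y) \to U))) = \lnot \text{False} = \text{True}
Z \leftrightarrow \lnot (U \to (U \oplus ((X \land Y) \to U))) = \text{False} \leftrightarrow \text{True} = \text{False}
Z \oplus Y = \text{False} \oplus \text{False} = \text{False}
Z \lor X = \text{False} \lor \text{False} = \text{False}
(Z \lor X) \oplus U = \text{False} \oplus \text{True} = \text{True}
(Z \oplus Y) \oplus ((Z \lor X) \oplus U) = \text{False} \oplus \text{True} = \text{True}
Y \oplus Z = \text{False} \oplus \text{False} = \text{False}
(Y \oplus Z) \leftrightarrow Y = \text{False} \leftrightarrow \text{False} = \text{True}
((Y \oplus Z) \leftrightarrow Y) \leftrightarrow Z = \text{True} \leftrightarrow \text{False} = \text{False}
X \oplus (((Y \oplus Z) \leftrightarrow Y) \leftrightarrow Z) = \text{False} \oplus \text{False} = \text{False}
((Z \oplus Y) \oplus ((Z \lor X) \oplus U)) \oplus (X \oplus (((Y \oplus Z) \leftrightarrow Y) \leftrightarrow Z)) = \text{True} \oplus \text{False} = \text{True}
\lnot (((Z \oplus Y) \oplus ((Z \lor X) \oplus U)) \oplus (X \oplus (((Y \oplus Z) \leftrightarrow Y) \leftrightarrow Z))) = \lnot \text{True} = \text{False}
\lnot (((Z \oplus Y) \oplus ((Z \lor X) \oplus U)) \oplus (X \oplus (((Y \oplus Z) \leftrightarrow Y) \leftrightarrow Z))) \to Z = \text{False} \to \text{False} = \text{True}
(Z \leftrightarrow \lnot (U \to (U \oplus ((X \land Y) \to U)))) \oplus (\lnot (((Z \oplus Y) \oplus ((Z \lor X) \oplus U)) \oplus (X \oplus (((Y \oplus Z) \leftrightarrow Y) \leftrightarrow Z))) \to Z) = \text{False} \oplus \text{True} = \text{True}

\text{True}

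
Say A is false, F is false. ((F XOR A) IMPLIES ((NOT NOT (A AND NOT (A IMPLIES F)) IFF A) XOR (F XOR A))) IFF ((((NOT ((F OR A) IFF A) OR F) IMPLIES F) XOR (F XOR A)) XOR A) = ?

F XOR A = false XOR false = false
A IMPLIES F = false IMPLIES false = true
NOT (A IMPLIES F) = NOT true = false
A AND NOT (A IMPLIES F) = false AND false = false
NOT (A AND NOT (A IMPLIES F)) = NOT false = true
NOT NOT (A AND NOT (A IMPLIES F)) = NOT true = false
NOT NOT (A AND NOT (A IMPLIES F)) IFF A = false IFF false = true
F XOR A = false XOR false = false
(NOT NOT (A AND NOT (A IMPLIES F)) IFF A) XOR (F XOR A) = true XOR false = true
(F XOR A) IMPLIES ((NOT NOT (A AND NOT (A IMPLIES F)) IFF A) XOR (F XOR A)) = false IMPLIES true = true
F OR A = false OR false = false
(F OR A) IFF A = false IFF false = true
NOT ((F OR A) IFF A) = NOT true = false
NOT ((F OR A) IFF A) OR F = false OR false = false
(NOT ((F OR A) IFF A) OR F) IMPLIES F = false IMPLIES false = true
F XOR A = false XOR false = false
((NOT ((F OR A) IFF A) OR F) IMPLIES F) XOR (F XOR A) = true XOR false = true
(((NOT ((F OR A) IFF A) OR F) IMPLIES F) XOR (F XOR A)) XOR A = true XOR false = true
((F XOR A) IMPLIES ((NOT NOT (A AND NOT (A IMPLIES F)) IFF A) XOR (F XOR A))) IFF ((((NOT ((F OR A) IFF A) OR F) IMPLIES F) XOR (F XOR A)) XOR A) = true IFF true = true

true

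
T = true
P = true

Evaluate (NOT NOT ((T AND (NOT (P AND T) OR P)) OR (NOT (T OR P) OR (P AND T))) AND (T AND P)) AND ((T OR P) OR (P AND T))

P AND T = true AND true = true
NOT (P AND T) = NOT true = false
NOT (P AND T) OR P = false OR true = true
T AND (NOT (P AND T) OR P) = true AND true = true
T OR P = true OR true = true
NOT (T OR P) = NOT true = false
P AND T = true AND true = true
NOT (T OR P) OR (P AND T) = false OR true = true
(T AND (NOT (P AND T) OR P)) OR (NOT (T OR P) OR (P AND T)) = true OR true = true
NOT ((T AND (NOT (P AND T) OR P)) OR (NOT (T OR P) OR (P AND T))) = NOT true = false
NOT NOT ((T AND (NOT (P AND T) OR P)) OR (NOT (T OR P) OR (P AND T))) = NOT false = true
T AND P = true AND true = true
NOT NOT ((T AND (NOT (P AND T) OR P)) OR (NOT (T OR P) OR (P AND T))) AND (T AND P) = true AND true = true
T OR P = true OR true = true
P AND T = true AND true = true
(T OR P) OR (P AND T) = true OR true = true
(NOT NOT ((T AND (NOT (P AND T) OR P)) OR (NOT (T OR P) OR (P AND T))) AND (T AND P)) AND ((T OR P) OR (P AND T)) = true AND true = true

true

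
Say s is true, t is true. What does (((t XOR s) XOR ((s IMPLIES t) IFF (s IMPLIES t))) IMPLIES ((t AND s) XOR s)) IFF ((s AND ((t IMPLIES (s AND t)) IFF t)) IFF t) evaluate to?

false

Substituting s=true, t=true:
t XOR s = true XOR true = false
s IMPLIES t = true IMPLIES true = true
s IMPLIES t = true IMPLIES true = true
(s IMPLIES t) IFF (s IMPLIES t) = true IFF true = true
(t XOR s) XOR ((s IMPLIES t) IFF (s IMPLIES t)) = false XOR true = true
t AND s = true AND true = true
(t AND s) XOR s = true XOR true = false
((t XOR s) XOR ((s IMPLIES t) IFF (s IMPLIES t))) IMPLIES ((t AND s) XOR s) = true IMPLIES false = false
s AND t = true AND true = true
t IMPLIES (s AND t) = true IMPLIES true = true
(t IMPLIES (s AND t)) IFF t = true IFF true = true
s AND ((t IMPLIES (s AND t)) IFF t) = true AND true = true
(s AND ((t IMPLIES (s AND t)) IFF t)) IFF t = true IFF true = true
(((t XOR s) XOR ((s IMPLIES t) IFF (s IMPLIES t))) IMPLIES ((t AND s) XOR s)) IFF ((s AND ((t IMPLIES (s AND t)) IFF t)) IFF t) = false IFF true = false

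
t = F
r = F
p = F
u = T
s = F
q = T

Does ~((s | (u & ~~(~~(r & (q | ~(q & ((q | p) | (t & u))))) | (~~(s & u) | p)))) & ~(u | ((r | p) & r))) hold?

q | p = T | F = T
t & u = F & T = F
(q | p) | (t & u) = T | F = T
q & ((q | p) | (t & u)) = T & T = T
~(q & ((q | p) | (t & u))) = ~T = F
q | ~(q & ((q | p) | (t & u))) = T | F = T
r & (q | ~(q & ((q | p) | (t & u)))) = F & T = F
~(r & (q | ~(q & ((q | p) | (t & u))))) = ~F = T
~~(r & (q | ~(q & ((q | p) | (t & u))))) = ~T = F
s & u = F & T = F
~(s & u) = ~F = T
~~(s & u) = ~T = F
~~(s & u) | p = F | F = F
~~(r & (q | ~(q & ((q | p) | (t & u))))) | (~~(s & u) | p) = F | F = F
~(~~(r & (q | ~(q & ((q | p) | (t & u))))) | (~~(s & u) | p)) = ~F = T
~~(~~(r & (q | ~(q & ((q | p) | (t & u))))) | (~~(s & u) | p)) = ~T = F
u & ~~(~~(r & (q | ~(q & ((q | p) | (t & u))))) | (~~(s & u) | p)) = T & F = F
s | (u & ~~(~~(r & (q | ~(q & ((q | p) | (t & u))))) | (~~(s & u) | p))) = F | F = F
r | p = F | F = F
(r | p) & r = F & F = F
u | ((r | p) & r) = T | F = T
~(u | ((r | p) & r)) = ~T = F
(s | (u & ~~(~~(r & (q | ~(q & ((q | p) | (t & u))))) | (~~(s & u) | p)))) & ~(u | ((r | p) & r)) = F & F = F
~((s | (u & ~~(~~(r & (q | ~(q & ((q | p) | (t & u))))) | (~~(s & u) | p)))) & ~(u | ((r | p) & r))) = ~F = T

T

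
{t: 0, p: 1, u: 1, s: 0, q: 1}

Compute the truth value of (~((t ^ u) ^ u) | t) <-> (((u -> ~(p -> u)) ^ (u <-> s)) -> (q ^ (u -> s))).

1

t ^ u = 0 ^ 1 = 1
(t ^ u) ^ u = 1 ^ 1 = 0
~((t ^ u) ^ u) = ~0 = 1
~((t ^ u) ^ u) | t = 1 | 0 = 1
p -> u = 1 -> 1 = 1
~(p -> u) = ~1 = 0
u -> ~(p -> u) = 1 -> 0 = 0
u <-> s = 1 <-> 0 = 0
(u -> ~(p -> u)) ^ (u <-> s) = 0 ^ 0 = 0
u -> s = 1 -> 0 = 0
q ^ (u -> s) = 1 ^ 0 = 1
((u -> ~(p -> u)) ^ (u <-> s)) -> (q ^ (u -> s)) = 0 -> 1 = 1
(~((t ^ u) ^ u) | t) <-> (((u -> ~(p -> u)) ^ (u <-> s)) -> (q ^ (u -> s))) = 1 <-> 1 = 1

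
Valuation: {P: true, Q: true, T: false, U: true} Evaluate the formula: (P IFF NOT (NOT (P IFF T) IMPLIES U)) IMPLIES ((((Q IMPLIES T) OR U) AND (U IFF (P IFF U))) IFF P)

true

P IFF T = true IFF false = false
NOT (P IFF T) = NOT false = true
NOT (P IFF T) IMPLIES U = true IMPLIES true = true
NOT (NOT (P IFF T) IMPLIES U) = NOT true = false
P IFF NOT (NOT (P IFF T) IMPLIES U) = true IFF false = false
Q IMPLIES T = true IMPLIES false = false
(Q IMPLIES T) OR U = false OR true = true
P IFF U = true IFF true = true
U IFF (P IFF U) = true IFF true = true
((Q IMPLIES T) OR U) AND (U IFF (P IFF U)) = true AND true = true
(((Q IMPLIES T) OR U) AND (U IFF (P IFF U))) IFF P = true IFF true = true
(P IFF NOT (NOT (P IFF T) IMPLIES U)) IMPLIES ((((Q IMPLIES T) OR U) AND (U IFF (P IFF U))) IFF P) = false IMPLIES true = true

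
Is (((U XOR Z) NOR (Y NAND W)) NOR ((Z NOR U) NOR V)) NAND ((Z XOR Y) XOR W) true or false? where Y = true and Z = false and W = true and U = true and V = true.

U XOR Z = true XOR false = true
Y NAND W = true NAND true = false
(U XOR Z) NOR (Y NAND W) = true NOR false = false
Z NOR U = false NOR true = false
(Z NOR U) NOR V = false NOR true = false
((U XOR Z) NOR (Y NAND W)) NOR ((Z NOR U) NOR V) = false NOR false = true
Z XOR Y = false XOR true = true
(Z XOR Y) XOR W = true XOR true = false
(((U XOR Z) NOR (Y NAND W)) NOR ((Z NOR U) NOR V)) NAND ((Z XOR Y) XOR W) = true NAND false = true

true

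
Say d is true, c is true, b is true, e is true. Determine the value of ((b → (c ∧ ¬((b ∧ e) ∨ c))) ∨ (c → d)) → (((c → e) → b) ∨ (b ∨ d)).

b ∧ e = True ∧ True = True
(b ∧ e) ∨ c = True ∨ True = True
¬((b ∧ e) ∨ c) = ¬True = False
c ∧ ¬((b ∧ e) ∨ c) = True ∧ False = False
b → (c ∧ ¬((b ∧ e) ∨ c)) = True → False = False
c → d = True → True = True
(b → (c ∧ ¬((b ∧ e) ∨ c))) ∨ (c → d) = False ∨ True = True
c → e = True → True = True
(c → e) → b = True → True = True
b ∨ d = True ∨ True = True
((c → e) → b) ∨ (b ∨ d) = True ∨ True = True
((b → (c ∧ ¬((b ∧ e) ∨ c))) ∨ (c → d)) → (((c → e) → b) ∨ (b ∨ d)) = True → True = True

True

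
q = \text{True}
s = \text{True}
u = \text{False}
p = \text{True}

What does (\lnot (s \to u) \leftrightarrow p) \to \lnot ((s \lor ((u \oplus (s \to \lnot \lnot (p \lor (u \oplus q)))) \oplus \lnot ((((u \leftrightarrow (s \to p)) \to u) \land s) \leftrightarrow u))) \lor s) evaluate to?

s \to u = \text{True} \to \text{False} = \text{False}
\lnot (s \to u) = \lnot \text{False} = \text{True}
\lnot (s \to u) \leftrightarrow p = \text{True} \leftrightarrow \text{True} = \text{True}
u \oplus q = \text{False} \oplus \text{True} = \text{True}
p \lor (u \oplus q) = \text{True} \lor \text{True} = \text{True}
\lnot (p \lor (u \oplus q)) = \lnot \text{True} = \text{False}
\lnot \lnot (p \lor (u \oplus q)) = \lnot \text{False} = \text{True}
s \to \lnot \lnot (p \lor (u \oplus q)) = \text{True} \to \text{True} = \text{True}
u \oplus (s \to \lnot \lnot (p \lor (u \oplus q))) = \text{False} \oplus \text{True} = \text{True}
s \to p = \text{True} \to \text{True} = \text{True}
u \leftrightarrow (s \to p) = \text{False} \leftrightarrow \text{True} = \text{False}
(u \leftrightarrow (s \to p)) \to u = \text{False} \to \text{False} = \text{True}
((u \leftrightarrow (s \to p)) \to u) \land s = \text{True} \land \text{True} = \text{True}
(((u \leftrightarrow (s \to p)) \to u) \land s) \leftrightarrow u = \text{True} \leftrightarrow \text{False} = \text{False}
\lnot ((((u \leftrightarrow (s \to p)) \to u) \land s) \leftrightarrow u) = \lnot \text{False} = \text{True}
(u \oplus (s \to \lnot \lnot (p \lor (u \oplus q)))) \oplus \lnot ((((u \leftrightarrow (s \to p)) \to u) \land s) \leftrightarrow u) = \text{True} \oplus \text{True} = \text{False}
s \lor ((u \oplus (s \to \lnot \lnot (p \lor (u \oplus q)))) \oplus \lnot ((((u \leftrightarrow (s \to p)) \to u) \land s) \leftrightarrow u)) = \text{True} \lor \text{False} = \text{True}
(s \lor ((u \oplus (s \to \lnot \lnot (p \lor (u \oplus q)))) \oplus \lnot ((((u \leftrightarrow (s \to p)) \to u) \land s) \leftrightarrow u))) \lor s = \text{True} \lor \text{True} = \text{True}
\lnot ((s \lor ((u \oplus (s \to \lnot \lnot (p \lor (u \oplus q)))) \oplus \lnot ((((u \leftrightarrow (s \to p)) \to u) \land s) \leftrightarrow u))) \lor s) = \lnot \text{True} = \text{False}
(\lnot (s \to u) \leftrightarrow p) \to \lnot ((s \lor ((u \oplus (s \to \lnot \lnot (p \lor (u \oplus q)))) \oplus \lnot ((((u \leftrightarrow (s \to p)) \to u) \land s) \leftrightarrow u))) \lor s) = \text{True} \to \text{False} = \text{False}

\text{False}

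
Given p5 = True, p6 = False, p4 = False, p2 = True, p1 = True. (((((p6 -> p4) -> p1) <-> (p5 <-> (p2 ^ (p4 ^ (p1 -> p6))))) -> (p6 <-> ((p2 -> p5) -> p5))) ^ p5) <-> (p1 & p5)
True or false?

True

Substituting p5=True, p6=False, p4=False, p2=True, p1=True:
p6 -> p4 = False -> False = True
(p6 -> p4) -> p1 = True -> True = True
p1 -> p6 = True -> False = False
p4 ^ (p1 -> p6) = False ^ False = False
p2 ^ (p4 ^ (p1 -> p6)) = True ^ False = True
p5 <-> (p2 ^ (p4 ^ (p1 -> p6))) = True <-> True = True
((p6 -> p4) -> p1) <-> (p5 <-> (p2 ^ (p4 ^ (p1 -> p6)))) = True <-> True = True
p2 -> p5 = True -> True = True
(p2 -> p5) -> p5 = True -> True = True
p6 <-> ((p2 -> p5) -> p5) = False <-> True = False
(((p6 -> p4) -> p1) <-> (p5 <-> (p2 ^ (p4 ^ (p1 -> p6))))) -> (p6 <-> ((p2 -> p5) -> p5)) = True -> False = False
((((p6 -> p4) -> p1) <-> (p5 <-> (p2 ^ (p4 ^ (p1 -> p6))))) -> (p6 <-> ((p2 -> p5) -> p5))) ^ p5 = False ^ True = True
p1 & p5 = True & True = True
(((((p6 -> p4) -> p1) <-> (p5 <-> (p2 ^ (p4 ^ (p1 -> p6))))) -> (p6 <-> ((p2 -> p5) -> p5))) ^ p5) <-> (p1 & p5) = True <-> True = True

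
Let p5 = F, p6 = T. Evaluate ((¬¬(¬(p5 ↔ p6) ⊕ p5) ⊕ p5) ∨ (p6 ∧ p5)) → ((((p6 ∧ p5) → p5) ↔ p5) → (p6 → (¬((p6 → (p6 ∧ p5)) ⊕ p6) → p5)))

T

p5 ↔ p6 = F ↔ T = F
¬(p5 ↔ p6) = ¬F = T
¬(p5 ↔ p6) ⊕ p5 = T ⊕ F = T
¬(¬(p5 ↔ p6) ⊕ p5) = ¬T = F
¬¬(¬(p5 ↔ p6) ⊕ p5) = ¬F = T
¬¬(¬(p5 ↔ p6) ⊕ p5) ⊕ p5 = T ⊕ F = T
p6 ∧ p5 = T ∧ F = F
(¬¬(¬(p5 ↔ p6) ⊕ p5) ⊕ p5) ∨ (p6 ∧ p5) = T ∨ F = T
p6 ∧ p5 = T ∧ F = F
(p6 ∧ p5) → p5 = F → F = T
((p6 ∧ p5) → p5) ↔ p5 = T ↔ F = F
p6 ∧ p5 = T ∧ F = F
p6 → (p6 ∧ p5) = T → F = F
(p6 → (p6 ∧ p5)) ⊕ p6 = F ⊕ T = T
¬((p6 → (p6 ∧ p5)) ⊕ p6) = ¬T = F
¬((p6 → (p6 ∧ p5)) ⊕ p6) → p5 = F → F = T
p6 → (¬((p6 → (p6 ∧ p5)) ⊕ p6) → p5) = T → T = T
(((p6 ∧ p5) → p5) ↔ p5) → (p6 → (¬((p6 → (p6 ∧ p5)) ⊕ p6) → p5)) = F → T = T
((¬¬(¬(p5 ↔ p6) ⊕ p5) ⊕ p5) ∨ (p6 ∧ p5)) → ((((p6 ∧ p5) → p5) ↔ p5) → (p6 → (¬((p6 → (p6 ∧ p5)) ⊕ p6) → p5))) = T → T = T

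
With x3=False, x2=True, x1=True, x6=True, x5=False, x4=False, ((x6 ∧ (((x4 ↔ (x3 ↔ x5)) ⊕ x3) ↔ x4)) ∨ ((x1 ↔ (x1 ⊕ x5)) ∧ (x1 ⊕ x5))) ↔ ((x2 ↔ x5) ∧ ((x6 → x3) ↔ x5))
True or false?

x3 ↔ x5 = False ↔ False = True
x4 ↔ (x3 ↔ x5) = False ↔ True = False
(x4 ↔ (x3 ↔ x5)) ⊕ x3 = False ⊕ False = False
((x4 ↔ (x3 ↔ x5)) ⊕ x3) ↔ x4 = False ↔ False = True
x6 ∧ (((x4 ↔ (x3 ↔ x5)) ⊕ x3) ↔ x4) = True ∧ True = True
x1 ⊕ x5 = True ⊕ False = True
x1 ↔ (x1 ⊕ x5) = True ↔ True = True
x1 ⊕ x5 = True ⊕ False = True
(x1 ↔ (x1 ⊕ x5)) ∧ (x1 ⊕ x5) = True ∧ True = True
(x6 ∧ (((x4 ↔ (x3 ↔ x5)) ⊕ x3) ↔ x4)) ∨ ((x1 ↔ (x1 ⊕ x5)) ∧ (x1 ⊕ x5)) = True ∨ True = True
x2 ↔ x5 = True ↔ False = False
x6 → x3 = True → False = False
(x6 → x3) ↔ x5 = False ↔ False = True
(x2 ↔ x5) ∧ ((x6 → x3) ↔ x5) = False ∧ True = False
((x6 ∧ (((x4 ↔ (x3 ↔ x5)) ⊕ x3) ↔ x4)) ∨ ((x1 ↔ (x1 ⊕ x5)) ∧ (x1 ⊕ x5))) ↔ ((x2 ↔ x5) ∧ ((x6 → x3) ↔ x5)) = True ↔ False = False

False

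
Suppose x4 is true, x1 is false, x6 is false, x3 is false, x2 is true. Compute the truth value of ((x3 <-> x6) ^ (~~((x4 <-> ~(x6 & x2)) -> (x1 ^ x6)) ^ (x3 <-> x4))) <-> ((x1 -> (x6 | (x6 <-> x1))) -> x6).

0

x3 <-> x6 = 0 <-> 0 = 1
x6 & x2 = 0 & 1 = 0
~(x6 & x2) = ~0 = 1
x4 <-> ~(x6 & x2) = 1 <-> 1 = 1
x1 ^ x6 = 0 ^ 0 = 0
(x4 <-> ~(x6 & x2)) -> (x1 ^ x6) = 1 -> 0 = 0
~((x4 <-> ~(x6 & x2)) -> (x1 ^ x6)) = ~0 = 1
~~((x4 <-> ~(x6 & x2)) -> (x1 ^ x6)) = ~1 = 0
x3 <-> x4 = 0 <-> 1 = 0
~~((x4 <-> ~(x6 & x2)) -> (x1 ^ x6)) ^ (x3 <-> x4) = 0 ^ 0 = 0
(x3 <-> x6) ^ (~~((x4 <-> ~(x6 & x2)) -> (x1 ^ x6)) ^ (x3 <-> x4)) = 1 ^ 0 = 1
x6 <-> x1 = 0 <-> 0 = 1
x6 | (x6 <-> x1) = 0 | 1 = 1
x1 -> (x6 | (x6 <-> x1)) = 0 -> 1 = 1
(x1 -> (x6 | (x6 <-> x1))) -> x6 = 1 -> 0 = 0
((x3 <-> x6) ^ (~~((x4 <-> ~(x6 & x2)) -> (x1 ^ x6)) ^ (x3 <-> x4))) <-> ((x1 -> (x6 | (x6 <-> x1))) -> x6) = 1 <-> 0 = 0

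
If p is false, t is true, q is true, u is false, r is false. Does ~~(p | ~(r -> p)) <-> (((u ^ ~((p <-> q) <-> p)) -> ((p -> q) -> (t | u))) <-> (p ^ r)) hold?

1

Substituting p=0, t=1, q=1, u=0, r=0:
r -> p = 0 -> 0 = 1
~(r -> p) = ~1 = 0
p | ~(r -> p) = 0 | 0 = 0
~(p | ~(r -> p)) = ~0 = 1
~~(p | ~(r -> p)) = ~1 = 0
p <-> q = 0 <-> 1 = 0
(p <-> q) <-> p = 0 <-> 0 = 1
~((p <-> q) <-> p) = ~1 = 0
u ^ ~((p <-> q) <-> p) = 0 ^ 0 = 0
p -> q = 0 -> 1 = 1
t | u = 1 | 0 = 1
(p -> q) -> (t | u) = 1 -> 1 = 1
(u ^ ~((p <-> q) <-> p)) -> ((p -> q) -> (t | u)) = 0 -> 1 = 1
p ^ r = 0 ^ 0 = 0
((u ^ ~((p <-> q) <-> p)) -> ((p -> q) -> (t | u))) <-> (p ^ r) = 1 <-> 0 = 0
~~(p | ~(r -> p)) <-> (((u ^ ~((p <-> q) <-> p)) -> ((p -> q) -> (t | u))) <-> (p ^ r)) = 0 <-> 0 = 1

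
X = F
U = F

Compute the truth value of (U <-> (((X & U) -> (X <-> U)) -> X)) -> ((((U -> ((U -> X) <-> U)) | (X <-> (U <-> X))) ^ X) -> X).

F

X & U = F & F = F
X <-> U = F <-> F = T
(X & U) -> (X <-> U) = F -> T = T
((X & U) -> (X <-> U)) -> X = T -> F = F
U <-> (((X & U) -> (X <-> U)) -> X) = F <-> F = T
U -> X = F -> F = T
(U -> X) <-> U = T <-> F = F
U -> ((U -> X) <-> U) = F -> F = T
U <-> X = F <-> F = T
X <-> (U <-> X) = F <-> T = F
(U -> ((U -> X) <-> U)) | (X <-> (U <-> X)) = T | F = T
((U -> ((U -> X) <-> U)) | (X <-> (U <-> X))) ^ X = T ^ F = T
(((U -> ((U -> X) <-> U)) | (X <-> (U <-> X))) ^ X) -> X = T -> F = F
(U <-> (((X & U) -> (X <-> U)) -> X)) -> ((((U -> ((U -> X) <-> U)) | (X <-> (U <-> X))) ^ X) -> X) = T -> F = F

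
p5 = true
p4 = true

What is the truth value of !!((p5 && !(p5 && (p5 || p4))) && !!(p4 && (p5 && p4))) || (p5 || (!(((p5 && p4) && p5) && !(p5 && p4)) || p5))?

p5 || p4 = true || true = true
p5 && (p5 || p4) = true && true = true
!(p5 && (p5 || p4)) = !true = false
p5 && !(p5 && (p5 || p4)) = true && false = false
p5 && p4 = true && true = true
p4 && (p5 && p4) = true && true = true
!(p4 && (p5 && p4)) = !true = false
!!(p4 && (p5 && p4)) = !false = true
(p5 && !(p5 && (p5 || p4))) && !!(p4 && (p5 && p4)) = false && true = false
!((p5 && !(p5 && (p5 || p4))) && !!(p4 && (p5 && p4))) = !false = true
!!((p5 && !(p5 && (p5 || p4))) && !!(p4 && (p5 && p4))) = !true = false
p5 && p4 = true && true = true
(p5 && p4) && p5 = true && true = true
p5 && p4 = true && true = true
!(p5 && p4) = !true = false
((p5 && p4) && p5) && !(p5 && p4) = true && false = false
!(((p5 && p4) && p5) && !(p5 && p4)) = !false = true
!(((p5 && p4) && p5) && !(p5 && p4)) || p5 = true || true = true
p5 || (!(((p5 && p4) && p5) && !(p5 && p4)) || p5) = true || true = true
!!((p5 && !(p5 && (p5 || p4))) && !!(p4 && (p5 && p4))) || (p5 || (!(((p5 && p4) && p5) && !(p5 && p4)) || p5)) = false || true = true

true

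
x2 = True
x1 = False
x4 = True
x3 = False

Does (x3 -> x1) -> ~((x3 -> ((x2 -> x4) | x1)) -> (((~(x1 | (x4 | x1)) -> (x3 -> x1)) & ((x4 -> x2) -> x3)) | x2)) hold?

x3 -> x1 = False -> False = True
x2 -> x4 = True -> True = True
(x2 -> x4) | x1 = True | False = True
x3 -> ((x2 -> x4) | x1) = False -> True = True
x4 | x1 = True | False = True
x1 | (x4 | x1) = False | True = True
~(x1 | (x4 | x1)) = ~True = False
x3 -> x1 = False -> False = True
~(x1 | (x4 | x1)) -> (x3 -> x1) = False -> True = True
x4 -> x2 = True -> True = True
(x4 -> x2) -> x3 = True -> False = False
(~(x1 | (x4 | x1)) -> (x3 -> x1)) & ((x4 -> x2) -> x3) = True & False = False
((~(x1 | (x4 | x1)) -> (x3 -> x1)) & ((x4 -> x2) -> x3)) | x2 = False | True = True
(x3 -> ((x2 -> x4) | x1)) -> (((~(x1 | (x4 | x1)) -> (x3 -> x1)) & ((x4 -> x2) -> x3)) | x2) = True -> True = True
~((x3 -> ((x2 -> x4) | x1)) -> (((~(x1 | (x4 | x1)) -> (x3 -> x1)) & ((x4 -> x2) -> x3)) | x2)) = ~True = False
(x3 -> x1) -> ~((x3 -> ((x2 -> x4) | x1)) -> (((~(x1 | (x4 | x1)) -> (x3 -> x1)) & ((x4 -> x2) -> x3)) | x2)) = True -> False = False

False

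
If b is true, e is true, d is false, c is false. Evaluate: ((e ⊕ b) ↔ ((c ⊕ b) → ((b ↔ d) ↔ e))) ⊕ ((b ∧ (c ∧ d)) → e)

e ⊕ b = True ⊕ True = False
c ⊕ b = False ⊕ True = True
b ↔ d = True ↔ False = False
(b ↔ d) ↔ e = False ↔ True = False
(c ⊕ b) → ((b ↔ d) ↔ e) = True → False = False
(e ⊕ b) ↔ ((c ⊕ b) → ((b ↔ d) ↔ e)) = False ↔ False = True
c ∧ d = False ∧ False = False
b ∧ (c ∧ d) = True ∧ False = False
(b ∧ (c ∧ d)) → e = False → True = True
((e ⊕ b) ↔ ((c ⊕ b) → ((b ↔ d) ↔ e))) ⊕ ((b ∧ (c ∧ d)) → e) = True ⊕ True = False

False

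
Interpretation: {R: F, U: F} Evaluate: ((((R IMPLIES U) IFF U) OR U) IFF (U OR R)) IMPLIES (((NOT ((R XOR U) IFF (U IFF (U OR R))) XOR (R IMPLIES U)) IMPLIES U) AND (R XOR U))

R IMPLIES U = F IMPLIES F = T
(R IMPLIES U) IFF U = T IFF F = F
((R IMPLIES U) IFF U) OR U = F OR F = F
U OR R = F OR F = F
(((R IMPLIES U) IFF U) OR U) IFF (U OR R) = F IFF F = T
R XOR U = F XOR F = F
U OR R = F OR F = F
U IFF (U OR R) = F IFF F = T
(R XOR U) IFF (U IFF (U OR R)) = F IFF T = F
NOT ((R XOR U) IFF (U IFF (U OR R))) = NOT F = T
R IMPLIES U = F IMPLIES F = T
NOT ((R XOR U) IFF (U IFF (U OR R))) XOR (R IMPLIES U) = T XOR T = F
(NOT ((R XOR U) IFF (U IFF (U OR R))) XOR (R IMPLIES U)) IMPLIES U = F IMPLIES F = T
R XOR U = F XOR F = F
((NOT ((R XOR U) IFF (U IFF (U OR R))) XOR (R IMPLIES U)) IMPLIES U) AND (R XOR U) = T AND F = F
((((R IMPLIES U) IFF U) OR U) IFF (U OR R)) IMPLIES (((NOT ((R XOR U) IFF (U IFF (U OR R))) XOR (R IMPLIES U)) IMPLIES U) AND (R XOR U)) = T IMPLIES F = F

F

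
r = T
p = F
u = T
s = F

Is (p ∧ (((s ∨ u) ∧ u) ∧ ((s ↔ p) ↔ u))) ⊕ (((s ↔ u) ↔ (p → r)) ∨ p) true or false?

s ∨ u = F ∨ T = T
(s ∨ u) ∧ u = T ∧ T = T
s ↔ p = F ↔ F = T
(s ↔ p) ↔ u = T ↔ T = T
((s ∨ u) ∧ u) ∧ ((s ↔ p) ↔ u) = T ∧ T = T
p ∧ (((s ∨ u) ∧ u) ∧ ((s ↔ p) ↔ u)) = F ∧ T = F
s ↔ u = F ↔ T = F
p → r = F → T = T
(s ↔ u) ↔ (p → r) = F ↔ T = F
((s ↔ u) ↔ (p → r)) ∨ p = F ∨ F = F
(p ∧ (((s ∨ u) ∧ u) ∧ ((s ↔ p) ↔ u))) ⊕ (((s ↔ u) ↔ (p → r)) ∨ p) = F ⊕ F = F

F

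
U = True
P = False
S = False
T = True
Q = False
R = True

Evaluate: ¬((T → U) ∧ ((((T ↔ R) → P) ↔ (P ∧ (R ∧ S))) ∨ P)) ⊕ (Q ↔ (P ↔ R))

True

Substituting U=True, P=False, S=False, T=True, Q=False, R=True:
T → U = True → True = True
T ↔ R = True ↔ True = True
(T ↔ R) → P = True → False = False
R ∧ S = True ∧ False = False
P ∧ (R ∧ S) = False ∧ False = False
((T ↔ R) → P) ↔ (P ∧ (R ∧ S)) = False ↔ False = True
(((T ↔ R) → P) ↔ (P ∧ (R ∧ S))) ∨ P = True ∨ False = True
(T → U) ∧ ((((T ↔ R) → P) ↔ (P ∧ (R ∧ S))) ∨ P) = True ∧ True = True
¬((T → U) ∧ ((((T ↔ R) → P) ↔ (P ∧ (R ∧ S))) ∨ P)) = ¬True = False
P ↔ R = False ↔ True = False
Q ↔ (P ↔ R) = False ↔ False = True
¬((T → U) ∧ ((((T ↔ R) → P) ↔ (P ∧ (R ∧ S))) ∨ P)) ⊕ (Q ↔ (P ↔ R)) = False ⊕ True = True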